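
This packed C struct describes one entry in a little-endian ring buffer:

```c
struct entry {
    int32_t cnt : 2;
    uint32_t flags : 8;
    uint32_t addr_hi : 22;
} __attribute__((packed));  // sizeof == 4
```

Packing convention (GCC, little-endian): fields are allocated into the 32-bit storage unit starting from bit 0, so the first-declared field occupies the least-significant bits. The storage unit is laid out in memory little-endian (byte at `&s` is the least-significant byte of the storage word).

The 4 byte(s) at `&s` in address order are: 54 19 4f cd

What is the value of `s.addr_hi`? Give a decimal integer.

[0]=0x54 [1]=0x19 [2]=0x4f [3]=0xcd (little-endian) → word 0xcd4f1954
cnt [0+:2] = (word>>0) & 0x3 = 0
flags [2+:8] = (word>>2) & 0xff = 85
addr_hi [10+:22] = (word>>10) & 0x3fffff = 3363782  ←

3363782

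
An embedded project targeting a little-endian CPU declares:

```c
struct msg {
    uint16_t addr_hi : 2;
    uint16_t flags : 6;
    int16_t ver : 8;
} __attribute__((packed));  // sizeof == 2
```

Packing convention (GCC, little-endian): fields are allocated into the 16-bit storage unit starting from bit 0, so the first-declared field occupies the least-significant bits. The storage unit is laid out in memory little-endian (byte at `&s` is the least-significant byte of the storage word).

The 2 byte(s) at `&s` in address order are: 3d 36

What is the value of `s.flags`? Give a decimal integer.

[0]=0x3d [1]=0x36 (little-endian) → word 0x363d
addr_hi:2 @ bit 0 → (0x363d>>0)&0x3 = 0x1
flags:6 @ bit 2 → (0x363d>>2)&0x3f = 0xf  ←
ver:8 @ bit 8 → (0x363d>>8)&0xff = 0x36

15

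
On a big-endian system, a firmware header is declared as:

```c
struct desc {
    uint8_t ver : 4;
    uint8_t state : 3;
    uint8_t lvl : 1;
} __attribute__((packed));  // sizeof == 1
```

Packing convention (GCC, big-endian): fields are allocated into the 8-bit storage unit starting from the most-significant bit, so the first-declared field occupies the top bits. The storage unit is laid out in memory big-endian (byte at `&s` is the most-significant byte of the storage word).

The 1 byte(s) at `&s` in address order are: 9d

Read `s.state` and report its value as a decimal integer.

[0]=0x9d (big-endian) → word 0x9d
ver [4+:4] = (word>>4) & 0xf = 9
state [1+:3] = (word>>1) & 0x7 = 6  ←
lvl [0+:1] = (word>>0) & 0x1 = 1

6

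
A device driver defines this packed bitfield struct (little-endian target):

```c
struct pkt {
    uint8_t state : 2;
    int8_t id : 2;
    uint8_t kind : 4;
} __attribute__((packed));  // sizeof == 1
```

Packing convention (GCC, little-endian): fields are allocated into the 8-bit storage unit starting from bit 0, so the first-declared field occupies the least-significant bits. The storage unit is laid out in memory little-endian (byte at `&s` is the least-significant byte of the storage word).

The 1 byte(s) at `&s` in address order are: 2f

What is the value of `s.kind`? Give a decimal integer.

2

[0]=0x2f (little-endian) → word 0x2f
state:2 @ bit 0 → (0x2f>>0)&0x3 = 0x3
id:2 @ bit 2 → (0x2f>>2)&0x3 = 0x3
kind:4 @ bit 4 → (0x2f>>4)&0xf = 0x2  ←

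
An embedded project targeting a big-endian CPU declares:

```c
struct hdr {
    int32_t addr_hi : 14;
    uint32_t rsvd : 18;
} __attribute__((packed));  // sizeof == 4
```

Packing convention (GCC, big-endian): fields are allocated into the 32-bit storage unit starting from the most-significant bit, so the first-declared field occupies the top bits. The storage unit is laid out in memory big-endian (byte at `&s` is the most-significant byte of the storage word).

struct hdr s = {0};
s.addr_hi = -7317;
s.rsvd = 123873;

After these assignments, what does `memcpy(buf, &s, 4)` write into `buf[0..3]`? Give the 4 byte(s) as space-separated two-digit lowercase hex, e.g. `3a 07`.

8d ad e3 e1

[18+:14] addr_hi=-7317 & 0x3fff = 0x236b; word=0x8dac0000
[0+:18] rsvd=123873 & 0x3ffff = 0x1e3e1; word=0x8dade3e1
word = 0x8dade3e1 → big-endian bytes:
  [0]=0x8d  [1]=0xad  [2]=0xe3  [3]=0xe1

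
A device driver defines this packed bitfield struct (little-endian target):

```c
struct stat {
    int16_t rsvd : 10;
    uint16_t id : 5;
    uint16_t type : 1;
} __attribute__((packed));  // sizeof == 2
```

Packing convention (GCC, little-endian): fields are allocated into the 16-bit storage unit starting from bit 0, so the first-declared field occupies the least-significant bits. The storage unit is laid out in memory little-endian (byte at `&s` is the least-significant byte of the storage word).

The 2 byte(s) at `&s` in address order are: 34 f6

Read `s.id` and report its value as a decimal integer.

[0]=0x34 [1]=0xf6 (little-endian) → word 0xf634
rsvd [0+:10] = (word>>0) & 0x3ff = 564
id [10+:5] = (word>>10) & 0x1f = 29  ←
type [15+:1] = (word>>15) & 0x1 = 1

29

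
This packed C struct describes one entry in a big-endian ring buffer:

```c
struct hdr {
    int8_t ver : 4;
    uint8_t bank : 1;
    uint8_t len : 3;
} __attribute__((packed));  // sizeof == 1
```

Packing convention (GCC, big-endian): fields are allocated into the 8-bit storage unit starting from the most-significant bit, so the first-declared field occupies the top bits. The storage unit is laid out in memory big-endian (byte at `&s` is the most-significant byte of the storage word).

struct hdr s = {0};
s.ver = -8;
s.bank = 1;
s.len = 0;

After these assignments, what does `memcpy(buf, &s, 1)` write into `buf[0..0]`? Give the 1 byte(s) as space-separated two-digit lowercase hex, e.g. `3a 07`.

88

ver:4 = -8 → 0x8 << 4 → word 0x80
bank:1 = 1 → 0x1 << 3 → word 0x88
len:3 = 0 → 0x0 << 0 → word 0x88
word = 0x88 → big-endian bytes:
  [0]=0x88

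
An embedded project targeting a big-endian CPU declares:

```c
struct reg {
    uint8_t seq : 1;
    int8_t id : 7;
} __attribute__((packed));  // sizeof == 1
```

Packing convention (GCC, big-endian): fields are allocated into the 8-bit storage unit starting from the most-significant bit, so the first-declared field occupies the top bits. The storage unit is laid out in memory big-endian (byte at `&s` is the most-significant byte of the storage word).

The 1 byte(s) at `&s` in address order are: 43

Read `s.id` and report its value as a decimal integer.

-61

[0]=0x43 (big-endian) → word 0x43
seq:1 @ bit 7 → (0x43>>7)&0x1 = 0x0
id:7 @ bit 0 → (0x43>>0)&0x7f = 0x43  ←
id signed 7b, MSB=1: 67 - 128 = -61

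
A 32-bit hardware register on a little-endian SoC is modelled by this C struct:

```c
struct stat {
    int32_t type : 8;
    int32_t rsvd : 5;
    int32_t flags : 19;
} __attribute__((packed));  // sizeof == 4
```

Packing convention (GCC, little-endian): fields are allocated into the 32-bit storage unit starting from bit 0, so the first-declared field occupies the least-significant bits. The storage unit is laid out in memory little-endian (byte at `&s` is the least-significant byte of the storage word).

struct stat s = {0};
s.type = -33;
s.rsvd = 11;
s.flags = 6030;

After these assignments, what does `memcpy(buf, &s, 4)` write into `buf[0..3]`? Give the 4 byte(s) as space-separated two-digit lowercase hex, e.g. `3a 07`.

df cb f1 02

type:8 = -33 → 0xdf << 0 → word 0x000000df
rsvd:5 = 11 → 0xb << 8 → word 0x00000bdf
flags:19 = 6030 → 0x178e << 13 → word 0x02f1cbdf
word = 0x02f1cbdf → little-endian bytes:
  [0]=0xdf  [1]=0xcb  [2]=0xf1  [3]=0x02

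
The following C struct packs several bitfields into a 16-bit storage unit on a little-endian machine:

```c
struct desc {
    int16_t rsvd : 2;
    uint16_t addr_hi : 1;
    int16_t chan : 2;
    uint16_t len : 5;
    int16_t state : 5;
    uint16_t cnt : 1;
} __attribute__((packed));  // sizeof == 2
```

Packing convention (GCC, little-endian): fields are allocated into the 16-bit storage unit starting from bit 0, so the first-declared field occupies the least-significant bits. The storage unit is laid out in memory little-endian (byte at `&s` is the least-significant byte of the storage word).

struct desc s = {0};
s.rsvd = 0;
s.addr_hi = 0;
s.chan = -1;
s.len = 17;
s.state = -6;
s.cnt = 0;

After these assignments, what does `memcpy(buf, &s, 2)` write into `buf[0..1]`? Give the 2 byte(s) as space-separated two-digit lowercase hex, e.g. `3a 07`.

38 6a

rsvd (2b) val=0 bits=0x0 at bit 0: 0x0000
addr_hi (1b) val=0 bits=0x0 at bit 2: 0x0000
chan (2b) val=-1 bits=0x3 at bit 3: 0x0018
len (5b) val=17 bits=0x11 at bit 5: 0x0238
state (5b) val=-6 bits=0x1a at bit 10: 0x6a38
cnt (1b) val=0 bits=0x0 at bit 15: 0x6a38
word = 0x6a38 → little-endian bytes:
  [0]=0x38  [1]=0x6a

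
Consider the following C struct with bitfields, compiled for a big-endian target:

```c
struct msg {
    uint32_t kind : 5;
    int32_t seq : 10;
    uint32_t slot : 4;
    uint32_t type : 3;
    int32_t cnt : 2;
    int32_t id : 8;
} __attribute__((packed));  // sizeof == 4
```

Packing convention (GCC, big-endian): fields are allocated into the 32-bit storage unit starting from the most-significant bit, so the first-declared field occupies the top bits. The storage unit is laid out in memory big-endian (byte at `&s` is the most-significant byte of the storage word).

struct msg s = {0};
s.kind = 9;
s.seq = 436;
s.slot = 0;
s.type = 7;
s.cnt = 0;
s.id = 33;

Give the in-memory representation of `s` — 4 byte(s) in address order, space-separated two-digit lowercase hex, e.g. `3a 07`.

4b 68 1c 21

kind:5 = 9 → 0x9 << 27 → word 0x48000000
seq:10 = 436 → 0x1b4 << 17 → word 0x4b680000
slot:4 = 0 → 0x0 << 13 → word 0x4b680000
type:3 = 7 → 0x7 << 10 → word 0x4b681c00
cnt:2 = 0 → 0x0 << 8 → word 0x4b681c00
id:8 = 33 → 0x21 << 0 → word 0x4b681c21
word = 0x4b681c21 → big-endian bytes:
  [0]=0x4b  [1]=0x68  [2]=0x1c  [3]=0x21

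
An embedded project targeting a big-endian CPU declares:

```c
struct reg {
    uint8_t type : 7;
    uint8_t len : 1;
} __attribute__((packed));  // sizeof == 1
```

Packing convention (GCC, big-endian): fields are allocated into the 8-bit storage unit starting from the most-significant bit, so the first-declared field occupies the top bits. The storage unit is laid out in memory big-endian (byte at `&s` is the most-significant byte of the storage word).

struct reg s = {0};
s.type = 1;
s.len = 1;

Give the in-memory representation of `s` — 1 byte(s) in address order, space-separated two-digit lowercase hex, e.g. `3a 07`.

type (7b) val=1 bits=0x1 at bit 1: 0x02
len (1b) val=1 bits=0x1 at bit 0: 0x03
word = 0x03 → big-endian bytes:
  [0]=0x03

03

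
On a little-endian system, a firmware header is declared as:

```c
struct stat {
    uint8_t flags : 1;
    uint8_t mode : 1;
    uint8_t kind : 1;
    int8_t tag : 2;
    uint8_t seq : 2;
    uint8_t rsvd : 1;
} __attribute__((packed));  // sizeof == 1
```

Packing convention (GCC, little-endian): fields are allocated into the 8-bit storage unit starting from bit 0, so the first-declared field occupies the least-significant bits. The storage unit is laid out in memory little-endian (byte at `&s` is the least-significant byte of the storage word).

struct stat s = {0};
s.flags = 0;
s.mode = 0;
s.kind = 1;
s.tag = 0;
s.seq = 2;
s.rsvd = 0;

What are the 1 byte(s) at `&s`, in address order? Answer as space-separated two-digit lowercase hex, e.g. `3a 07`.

44

flags (1b) val=0 bits=0x0 at bit 0: 0x00
mode (1b) val=0 bits=0x0 at bit 1: 0x00
kind (1b) val=1 bits=0x1 at bit 2: 0x04
tag (2b) val=0 bits=0x0 at bit 3: 0x04
seq (2b) val=2 bits=0x2 at bit 5: 0x44
rsvd (1b) val=0 bits=0x0 at bit 7: 0x44
word = 0x44 → little-endian bytes:
  [0]=0x44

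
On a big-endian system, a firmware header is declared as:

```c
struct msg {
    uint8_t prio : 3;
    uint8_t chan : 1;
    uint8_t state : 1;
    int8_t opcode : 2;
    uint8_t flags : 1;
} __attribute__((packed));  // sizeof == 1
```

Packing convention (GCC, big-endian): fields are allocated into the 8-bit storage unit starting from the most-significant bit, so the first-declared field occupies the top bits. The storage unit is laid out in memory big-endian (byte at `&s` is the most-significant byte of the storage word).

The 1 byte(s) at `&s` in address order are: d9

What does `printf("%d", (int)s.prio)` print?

[0]=0xd9 (big-endian) → word 0xd9
prio:3 @ bit 5 → (0xd9>>5)&0x7 = 0x6  ←
chan:1 @ bit 4 → (0xd9>>4)&0x1 = 0x1
state:1 @ bit 3 → (0xd9>>3)&0x1 = 0x1
opcode:2 @ bit 1 → (0xd9>>1)&0x3 = 0x0
flags:1 @ bit 0 → (0xd9>>0)&0x1 = 0x1

6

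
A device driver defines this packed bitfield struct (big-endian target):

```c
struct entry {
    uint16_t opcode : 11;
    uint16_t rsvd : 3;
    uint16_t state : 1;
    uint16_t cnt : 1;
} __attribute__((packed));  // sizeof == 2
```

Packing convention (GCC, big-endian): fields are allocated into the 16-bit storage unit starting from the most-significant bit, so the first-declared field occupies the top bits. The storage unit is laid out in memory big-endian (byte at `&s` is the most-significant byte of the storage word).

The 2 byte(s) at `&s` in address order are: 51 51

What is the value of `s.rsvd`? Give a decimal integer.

4

[0]=0x51 [1]=0x51 (big-endian) → word 0x5151
opcode [5+:11] = (word>>5) & 0x7ff = 650
rsvd [2+:3] = (word>>2) & 0x7 = 4  ←
state [1+:1] = (word>>1) & 0x1 = 0
cnt [0+:1] = (word>>0) & 0x1 = 1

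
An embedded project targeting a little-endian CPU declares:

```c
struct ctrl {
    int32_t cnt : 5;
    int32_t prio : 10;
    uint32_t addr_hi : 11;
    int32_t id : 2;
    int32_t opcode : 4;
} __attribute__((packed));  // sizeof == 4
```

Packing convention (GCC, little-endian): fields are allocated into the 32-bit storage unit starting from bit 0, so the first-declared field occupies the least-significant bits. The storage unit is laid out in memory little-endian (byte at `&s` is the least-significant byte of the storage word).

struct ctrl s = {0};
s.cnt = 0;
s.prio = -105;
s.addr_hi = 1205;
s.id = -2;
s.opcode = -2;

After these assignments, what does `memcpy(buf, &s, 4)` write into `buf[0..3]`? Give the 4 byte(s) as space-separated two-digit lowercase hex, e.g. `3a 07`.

e0 f2 5a ea

cnt (5b) val=0 bits=0x0 at bit 0: 0x00000000
prio (10b) val=-105 bits=0x397 at bit 5: 0x000072e0
addr_hi (11b) val=1205 bits=0x4b5 at bit 15: 0x025af2e0
id (2b) val=-2 bits=0x2 at bit 26: 0x0a5af2e0
opcode (4b) val=-2 bits=0xe at bit 28: 0xea5af2e0
word = 0xea5af2e0 → little-endian bytes:
  [0]=0xe0  [1]=0xf2  [2]=0x5a  [3]=0xea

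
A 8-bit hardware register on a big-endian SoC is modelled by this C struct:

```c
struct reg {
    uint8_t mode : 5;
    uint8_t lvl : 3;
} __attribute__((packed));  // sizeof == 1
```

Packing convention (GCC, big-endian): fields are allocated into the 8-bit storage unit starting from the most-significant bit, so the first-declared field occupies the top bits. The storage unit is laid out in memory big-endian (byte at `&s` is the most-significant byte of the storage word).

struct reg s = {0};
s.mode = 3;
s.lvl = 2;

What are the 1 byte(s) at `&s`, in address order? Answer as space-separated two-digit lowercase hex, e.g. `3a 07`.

1a

mode (5b) val=3 bits=0x3 at bit 3: 0x18
lvl (3b) val=2 bits=0x2 at bit 0: 0x1a
word = 0x1a → big-endian bytes:
  [0]=0x1a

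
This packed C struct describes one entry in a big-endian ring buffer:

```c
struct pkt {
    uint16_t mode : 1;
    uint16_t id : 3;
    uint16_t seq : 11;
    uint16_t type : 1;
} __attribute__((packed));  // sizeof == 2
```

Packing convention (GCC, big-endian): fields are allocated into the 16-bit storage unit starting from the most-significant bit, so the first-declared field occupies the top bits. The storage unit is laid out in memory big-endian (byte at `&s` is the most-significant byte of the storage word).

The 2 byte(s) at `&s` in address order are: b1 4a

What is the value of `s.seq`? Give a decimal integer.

[0]=0xb1 [1]=0x4a (big-endian) → word 0xb14a
mode:1 @ bit 15 → (0xb14a>>15)&0x1 = 0x1
id:3 @ bit 12 → (0xb14a>>12)&0x7 = 0x3
seq:11 @ bit 1 → (0xb14a>>1)&0x7ff = 0xa5  ←
type:1 @ bit 0 → (0xb14a>>0)&0x1 = 0x0

165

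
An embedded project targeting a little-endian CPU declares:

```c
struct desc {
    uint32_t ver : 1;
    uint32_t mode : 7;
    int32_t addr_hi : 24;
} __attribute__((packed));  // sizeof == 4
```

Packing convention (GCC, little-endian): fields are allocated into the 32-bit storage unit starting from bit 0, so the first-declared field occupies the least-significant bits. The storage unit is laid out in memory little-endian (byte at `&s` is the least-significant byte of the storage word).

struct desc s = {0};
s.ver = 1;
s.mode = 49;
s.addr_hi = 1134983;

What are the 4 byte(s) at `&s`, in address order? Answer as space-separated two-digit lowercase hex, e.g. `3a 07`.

ver:1 = 1 → 0x1 << 0 → word 0x00000001
mode:7 = 49 → 0x31 << 1 → word 0x00000063
addr_hi:24 = 1134983 → 0x115187 << 8 → word 0x11518763
word = 0x11518763 → little-endian bytes:
  [0]=0x63  [1]=0x87  [2]=0x51  [3]=0x11

63 87 51 11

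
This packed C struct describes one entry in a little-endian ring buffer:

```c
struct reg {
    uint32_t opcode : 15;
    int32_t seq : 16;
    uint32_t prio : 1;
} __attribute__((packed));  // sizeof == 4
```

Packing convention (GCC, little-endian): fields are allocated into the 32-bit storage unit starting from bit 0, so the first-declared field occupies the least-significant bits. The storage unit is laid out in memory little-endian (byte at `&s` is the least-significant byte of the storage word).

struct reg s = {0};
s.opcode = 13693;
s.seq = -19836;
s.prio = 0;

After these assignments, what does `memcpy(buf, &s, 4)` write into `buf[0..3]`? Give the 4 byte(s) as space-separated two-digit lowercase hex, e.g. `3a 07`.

7d 35 42 59

[0+:15] opcode=13693 & 0x7fff = 0x357d; word=0x0000357d
[15+:16] seq=-19836 & 0xffff = 0xb284; word=0x5942357d
[31+:1] prio=0 & 0x1 = 0x0; word=0x5942357d
word = 0x5942357d → little-endian bytes:
  [0]=0x7d  [1]=0x35  [2]=0x42  [3]=0x59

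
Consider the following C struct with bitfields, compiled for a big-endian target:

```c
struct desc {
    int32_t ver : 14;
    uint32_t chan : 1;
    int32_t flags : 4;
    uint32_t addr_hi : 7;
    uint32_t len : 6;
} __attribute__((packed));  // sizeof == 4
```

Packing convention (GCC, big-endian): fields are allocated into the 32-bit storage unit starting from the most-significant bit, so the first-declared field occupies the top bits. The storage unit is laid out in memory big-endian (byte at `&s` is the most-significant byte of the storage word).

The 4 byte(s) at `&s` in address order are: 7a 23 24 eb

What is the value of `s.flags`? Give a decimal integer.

[0]=0x7a [1]=0x23 [2]=0x24 [3]=0xeb (big-endian) → word 0x7a2324eb
ver:14 @ bit 18 → (0x7a2324eb>>18)&0x3fff = 0x1e88
chan:1 @ bit 17 → (0x7a2324eb>>17)&0x1 = 0x1
flags:4 @ bit 13 → (0x7a2324eb>>13)&0xf = 0x9  ←
addr_hi:7 @ bit 6 → (0x7a2324eb>>6)&0x7f = 0x13
len:6 @ bit 0 → (0x7a2324eb>>0)&0x3f = 0x2b
flags signed 4b, MSB=1: 9 - 16 = -7

-7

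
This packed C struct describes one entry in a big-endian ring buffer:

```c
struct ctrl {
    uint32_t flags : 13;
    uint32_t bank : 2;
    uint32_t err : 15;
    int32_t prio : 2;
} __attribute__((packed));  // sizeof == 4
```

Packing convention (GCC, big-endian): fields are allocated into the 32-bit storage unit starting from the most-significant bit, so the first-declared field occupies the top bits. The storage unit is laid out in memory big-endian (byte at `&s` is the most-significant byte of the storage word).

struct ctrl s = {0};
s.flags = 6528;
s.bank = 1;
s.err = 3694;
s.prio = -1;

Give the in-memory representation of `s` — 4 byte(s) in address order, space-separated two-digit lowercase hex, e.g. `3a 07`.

[19+:13] flags=6528 & 0x1fff = 0x1980; word=0xcc000000
[17+:2] bank=1 & 0x3 = 0x1; word=0xcc020000
[2+:15] err=3694 & 0x7fff = 0xe6e; word=0xcc0239b8
[0+:2] prio=-1 & 0x3 = 0x3; word=0xcc0239bb
word = 0xcc0239bb → big-endian bytes:
  [0]=0xcc  [1]=0x02  [2]=0x39  [3]=0xbb

cc 02 39 bb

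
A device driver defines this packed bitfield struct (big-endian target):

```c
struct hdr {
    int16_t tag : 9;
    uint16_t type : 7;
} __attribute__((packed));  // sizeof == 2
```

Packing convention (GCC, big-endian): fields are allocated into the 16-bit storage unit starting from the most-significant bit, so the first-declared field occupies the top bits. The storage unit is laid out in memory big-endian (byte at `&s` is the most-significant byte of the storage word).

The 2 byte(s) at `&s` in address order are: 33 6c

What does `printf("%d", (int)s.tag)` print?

[0]=0x33 [1]=0x6c (big-endian) → word 0x336c
tag:9 @ bit 7 → (0x336c>>7)&0x1ff = 0x66  ←
type:7 @ bit 0 → (0x336c>>0)&0x7f = 0x6c
tag signed 9b, MSB=0: value = 102

102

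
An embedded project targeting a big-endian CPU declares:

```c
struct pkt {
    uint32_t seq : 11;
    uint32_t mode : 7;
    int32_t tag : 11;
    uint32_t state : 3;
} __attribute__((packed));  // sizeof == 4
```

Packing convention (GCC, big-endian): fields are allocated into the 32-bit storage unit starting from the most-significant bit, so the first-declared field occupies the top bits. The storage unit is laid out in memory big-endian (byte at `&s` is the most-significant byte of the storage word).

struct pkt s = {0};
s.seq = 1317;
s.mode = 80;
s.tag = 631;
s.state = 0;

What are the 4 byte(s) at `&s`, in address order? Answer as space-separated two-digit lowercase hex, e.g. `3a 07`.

seq (11b) val=1317 bits=0x525 at bit 21: 0xa4a00000
mode (7b) val=80 bits=0x50 at bit 14: 0xa4b40000
tag (11b) val=631 bits=0x277 at bit 3: 0xa4b413b8
state (3b) val=0 bits=0x0 at bit 0: 0xa4b413b8
word = 0xa4b413b8 → big-endian bytes:
  [0]=0xa4  [1]=0xb4  [2]=0x13  [3]=0xb8

a4 b4 13 b8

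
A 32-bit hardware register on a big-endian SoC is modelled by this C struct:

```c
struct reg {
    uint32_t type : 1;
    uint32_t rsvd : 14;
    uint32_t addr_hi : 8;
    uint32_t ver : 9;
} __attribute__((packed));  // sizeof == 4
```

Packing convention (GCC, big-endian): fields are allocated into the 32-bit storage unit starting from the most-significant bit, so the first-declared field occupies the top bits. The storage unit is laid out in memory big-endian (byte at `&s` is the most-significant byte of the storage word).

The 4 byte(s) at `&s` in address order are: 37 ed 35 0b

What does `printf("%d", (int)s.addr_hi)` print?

154

[0]=0x37 [1]=0xed [2]=0x35 [3]=0x0b (big-endian) → word 0x37ed350b
type:1 @ bit 31 → (0x37ed350b>>31)&0x1 = 0x0
rsvd:14 @ bit 17 → (0x37ed350b>>17)&0x3fff = 0x1bf6
addr_hi:8 @ bit 9 → (0x37ed350b>>9)&0xff = 0x9a  ←
ver:9 @ bit 0 → (0x37ed350b>>0)&0x1ff = 0x10b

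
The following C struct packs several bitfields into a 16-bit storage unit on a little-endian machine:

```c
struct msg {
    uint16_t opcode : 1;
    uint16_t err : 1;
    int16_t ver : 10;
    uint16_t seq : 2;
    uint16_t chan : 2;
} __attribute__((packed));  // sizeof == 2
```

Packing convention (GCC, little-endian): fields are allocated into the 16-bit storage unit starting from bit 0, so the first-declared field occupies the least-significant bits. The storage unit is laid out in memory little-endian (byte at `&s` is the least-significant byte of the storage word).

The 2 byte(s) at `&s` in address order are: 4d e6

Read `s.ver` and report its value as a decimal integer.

403

[0]=0x4d [1]=0xe6 (little-endian) → word 0xe64d
opcode:1 @ bit 0 → (0xe64d>>0)&0x1 = 0x1
err:1 @ bit 1 → (0xe64d>>1)&0x1 = 0x0
ver:10 @ bit 2 → (0xe64d>>2)&0x3ff = 0x193  ←
seq:2 @ bit 12 → (0xe64d>>12)&0x3 = 0x2
chan:2 @ bit 14 → (0xe64d>>14)&0x3 = 0x3
ver signed 10b, MSB=0: value = 403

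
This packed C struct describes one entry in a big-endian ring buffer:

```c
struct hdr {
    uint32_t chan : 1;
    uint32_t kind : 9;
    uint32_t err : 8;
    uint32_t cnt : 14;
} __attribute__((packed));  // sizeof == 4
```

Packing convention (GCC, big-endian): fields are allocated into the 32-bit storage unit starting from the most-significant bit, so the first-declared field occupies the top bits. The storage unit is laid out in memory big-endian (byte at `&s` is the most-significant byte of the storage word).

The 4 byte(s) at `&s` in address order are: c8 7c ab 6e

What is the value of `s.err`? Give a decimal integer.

[0]=0xc8 [1]=0x7c [2]=0xab [3]=0x6e (big-endian) → word 0xc87cab6e
chan:1 @ bit 31 → (0xc87cab6e>>31)&0x1 = 0x1
kind:9 @ bit 22 → (0xc87cab6e>>22)&0x1ff = 0x121
err:8 @ bit 14 → (0xc87cab6e>>14)&0xff = 0xf2  ←
cnt:14 @ bit 0 → (0xc87cab6e>>0)&0x3fff = 0x2b6e

242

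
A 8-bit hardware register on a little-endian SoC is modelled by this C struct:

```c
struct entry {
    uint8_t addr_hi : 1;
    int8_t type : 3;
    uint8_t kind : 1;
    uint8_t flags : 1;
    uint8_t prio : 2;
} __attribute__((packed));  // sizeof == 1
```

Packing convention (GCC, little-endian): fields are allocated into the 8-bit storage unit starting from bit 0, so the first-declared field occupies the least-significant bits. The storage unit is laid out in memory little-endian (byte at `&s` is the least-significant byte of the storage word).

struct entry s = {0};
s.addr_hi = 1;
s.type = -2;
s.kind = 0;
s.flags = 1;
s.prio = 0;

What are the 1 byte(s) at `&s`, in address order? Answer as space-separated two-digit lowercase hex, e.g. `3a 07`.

[0+:1] addr_hi=1 & 0x1 = 0x1; word=0x01
[1+:3] type=-2 & 0x7 = 0x6; word=0x0d
[4+:1] kind=0 & 0x1 = 0x0; word=0x0d
[5+:1] flags=1 & 0x1 = 0x1; word=0x2d
[6+:2] prio=0 & 0x3 = 0x0; word=0x2d
word = 0x2d → little-endian bytes:
  [0]=0x2d

2d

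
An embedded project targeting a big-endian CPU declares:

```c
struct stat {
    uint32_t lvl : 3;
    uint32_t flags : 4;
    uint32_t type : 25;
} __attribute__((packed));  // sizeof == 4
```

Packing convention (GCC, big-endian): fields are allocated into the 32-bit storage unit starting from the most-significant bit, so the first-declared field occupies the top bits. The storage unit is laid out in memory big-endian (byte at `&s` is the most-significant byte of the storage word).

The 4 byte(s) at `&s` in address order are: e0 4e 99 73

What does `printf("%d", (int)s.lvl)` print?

7

[0]=0xe0 [1]=0x4e [2]=0x99 [3]=0x73 (big-endian) → word 0xe04e9973
lvl [29+:3] = (word>>29) & 0x7 = 7  ←
flags [25+:4] = (word>>25) & 0xf = 0
type [0+:25] = (word>>0) & 0x1ffffff = 5151091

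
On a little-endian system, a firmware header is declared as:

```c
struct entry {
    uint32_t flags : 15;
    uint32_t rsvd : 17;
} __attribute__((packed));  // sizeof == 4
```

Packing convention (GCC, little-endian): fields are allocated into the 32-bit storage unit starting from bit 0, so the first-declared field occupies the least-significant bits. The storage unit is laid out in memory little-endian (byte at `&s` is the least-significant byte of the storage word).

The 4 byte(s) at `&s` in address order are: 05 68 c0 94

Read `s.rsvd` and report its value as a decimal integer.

[0]=0x05 [1]=0x68 [2]=0xc0 [3]=0x94 (little-endian) → word 0x94c06805
flags:15 @ bit 0 → (0x94c06805>>0)&0x7fff = 0x6805
rsvd:17 @ bit 15 → (0x94c06805>>15)&0x1ffff = 0x12980  ←

76160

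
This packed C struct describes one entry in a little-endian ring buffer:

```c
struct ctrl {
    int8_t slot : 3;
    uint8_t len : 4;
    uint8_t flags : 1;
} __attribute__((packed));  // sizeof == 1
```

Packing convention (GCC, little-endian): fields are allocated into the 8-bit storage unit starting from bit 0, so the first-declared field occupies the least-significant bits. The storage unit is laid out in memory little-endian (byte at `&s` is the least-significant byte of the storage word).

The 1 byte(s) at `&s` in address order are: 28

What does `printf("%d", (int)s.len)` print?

[0]=0x28 (little-endian) → word 0x28
slot [0+:3] = (word>>0) & 0x7 = 0
len [3+:4] = (word>>3) & 0xf = 5  ←
flags [7+:1] = (word>>7) & 0x1 = 0

5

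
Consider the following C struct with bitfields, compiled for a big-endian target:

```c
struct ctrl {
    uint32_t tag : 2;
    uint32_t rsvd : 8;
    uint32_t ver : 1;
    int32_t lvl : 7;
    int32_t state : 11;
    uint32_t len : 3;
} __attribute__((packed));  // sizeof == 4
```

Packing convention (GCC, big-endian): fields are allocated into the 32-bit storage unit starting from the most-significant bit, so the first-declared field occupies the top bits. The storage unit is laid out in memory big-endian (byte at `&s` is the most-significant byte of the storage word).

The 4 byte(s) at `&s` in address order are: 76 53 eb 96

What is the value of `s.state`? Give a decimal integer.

-654

[0]=0x76 [1]=0x53 [2]=0xeb [3]=0x96 (big-endian) → word 0x7653eb96
tag:2 @ bit 30 → (0x7653eb96>>30)&0x3 = 0x1
rsvd:8 @ bit 22 → (0x7653eb96>>22)&0xff = 0xd9
ver:1 @ bit 21 → (0x7653eb96>>21)&0x1 = 0x0
lvl:7 @ bit 14 → (0x7653eb96>>14)&0x7f = 0x4f
state:11 @ bit 3 → (0x7653eb96>>3)&0x7ff = 0x572  ←
len:3 @ bit 0 → (0x7653eb96>>0)&0x7 = 0x6
state signed 11b, MSB=1: 1394 - 2048 = -654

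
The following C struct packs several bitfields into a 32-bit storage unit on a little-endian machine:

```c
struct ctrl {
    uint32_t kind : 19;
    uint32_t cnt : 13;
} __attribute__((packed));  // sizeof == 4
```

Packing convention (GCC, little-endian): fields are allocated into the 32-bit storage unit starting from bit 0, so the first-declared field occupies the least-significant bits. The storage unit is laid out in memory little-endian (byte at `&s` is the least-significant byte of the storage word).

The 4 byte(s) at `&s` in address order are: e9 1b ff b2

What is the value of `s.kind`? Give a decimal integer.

465897

[0]=0xe9 [1]=0x1b [2]=0xff [3]=0xb2 (little-endian) → word 0xb2ff1be9
kind [0+:19] = (word>>0) & 0x7ffff = 465897  ←
cnt [19+:13] = (word>>19) & 0x1fff = 5727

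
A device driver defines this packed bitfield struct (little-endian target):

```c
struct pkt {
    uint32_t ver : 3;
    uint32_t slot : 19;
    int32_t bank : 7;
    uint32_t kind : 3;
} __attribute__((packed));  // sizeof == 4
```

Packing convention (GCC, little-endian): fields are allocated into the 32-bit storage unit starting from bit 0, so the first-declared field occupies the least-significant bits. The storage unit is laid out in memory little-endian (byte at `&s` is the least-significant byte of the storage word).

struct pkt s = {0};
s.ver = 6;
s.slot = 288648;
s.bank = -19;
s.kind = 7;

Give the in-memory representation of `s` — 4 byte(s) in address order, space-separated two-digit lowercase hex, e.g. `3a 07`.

[0+:3] ver=6 & 0x7 = 0x6; word=0x00000006
[3+:19] slot=288648 & 0x7ffff = 0x46788; word=0x00233c46
[22+:7] bank=-19 & 0x7f = 0x6d; word=0x1b633c46
[29+:3] kind=7 & 0x7 = 0x7; word=0xfb633c46
word = 0xfb633c46 → little-endian bytes:
  [0]=0x46  [1]=0x3c  [2]=0x63  [3]=0xfb

46 3c 63 fb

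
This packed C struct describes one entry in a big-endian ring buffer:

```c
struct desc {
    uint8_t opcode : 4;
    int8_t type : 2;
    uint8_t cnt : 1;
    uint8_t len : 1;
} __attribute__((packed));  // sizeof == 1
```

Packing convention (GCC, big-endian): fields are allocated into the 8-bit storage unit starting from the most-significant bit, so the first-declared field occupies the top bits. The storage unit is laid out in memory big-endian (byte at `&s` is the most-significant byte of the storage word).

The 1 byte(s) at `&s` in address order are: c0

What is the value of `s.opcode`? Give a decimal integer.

12

[0]=0xc0 (big-endian) → word 0xc0
opcode:4 @ bit 4 → (0xc0>>4)&0xf = 0xc  ←
type:2 @ bit 2 → (0xc0>>2)&0x3 = 0x0
cnt:1 @ bit 1 → (0xc0>>1)&0x1 = 0x0
len:1 @ bit 0 → (0xc0>>0)&0x1 = 0x0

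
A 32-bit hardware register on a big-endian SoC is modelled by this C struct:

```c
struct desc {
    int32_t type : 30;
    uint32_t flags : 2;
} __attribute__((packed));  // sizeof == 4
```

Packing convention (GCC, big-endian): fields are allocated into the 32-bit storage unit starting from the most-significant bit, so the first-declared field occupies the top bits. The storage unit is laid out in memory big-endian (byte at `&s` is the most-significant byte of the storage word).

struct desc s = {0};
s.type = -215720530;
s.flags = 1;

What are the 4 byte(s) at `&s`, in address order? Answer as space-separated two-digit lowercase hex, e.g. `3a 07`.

type:30 = -215720530 → 0x33245dae << 2 → word 0xcc9176b8
flags:2 = 1 → 0x1 << 0 → word 0xcc9176b9
word = 0xcc9176b9 → big-endian bytes:
  [0]=0xcc  [1]=0x91  [2]=0x76  [3]=0xb9

cc 91 76 b9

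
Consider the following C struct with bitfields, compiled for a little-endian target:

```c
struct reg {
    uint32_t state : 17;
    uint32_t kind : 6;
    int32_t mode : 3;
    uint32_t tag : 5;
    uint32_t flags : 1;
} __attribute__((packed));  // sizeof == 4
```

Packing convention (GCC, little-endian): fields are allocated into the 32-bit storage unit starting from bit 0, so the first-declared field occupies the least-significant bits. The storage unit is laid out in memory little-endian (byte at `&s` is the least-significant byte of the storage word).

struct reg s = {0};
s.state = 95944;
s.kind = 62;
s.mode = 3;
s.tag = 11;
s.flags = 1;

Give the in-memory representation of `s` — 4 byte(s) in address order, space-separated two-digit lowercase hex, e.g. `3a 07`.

c8 76 fd ad

[0+:17] state=95944 & 0x1ffff = 0x176c8; word=0x000176c8
[17+:6] kind=62 & 0x3f = 0x3e; word=0x007d76c8
[23+:3] mode=3 & 0x7 = 0x3; word=0x01fd76c8
[26+:5] tag=11 & 0x1f = 0xb; word=0x2dfd76c8
[31+:1] flags=1 & 0x1 = 0x1; word=0xadfd76c8
word = 0xadfd76c8 → little-endian bytes:
  [0]=0xc8  [1]=0x76  [2]=0xfd  [3]=0xad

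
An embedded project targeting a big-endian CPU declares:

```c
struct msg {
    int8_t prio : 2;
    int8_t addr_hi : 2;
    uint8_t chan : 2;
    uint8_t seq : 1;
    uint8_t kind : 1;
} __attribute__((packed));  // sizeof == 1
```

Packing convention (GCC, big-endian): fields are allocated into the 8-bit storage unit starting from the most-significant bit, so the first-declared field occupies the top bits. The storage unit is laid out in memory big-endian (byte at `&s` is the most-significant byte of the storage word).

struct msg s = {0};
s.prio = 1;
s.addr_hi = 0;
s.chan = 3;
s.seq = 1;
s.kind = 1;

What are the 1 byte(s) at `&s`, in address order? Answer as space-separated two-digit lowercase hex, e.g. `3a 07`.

4f

prio (2b) val=1 bits=0x1 at bit 6: 0x40
addr_hi (2b) val=0 bits=0x0 at bit 4: 0x40
chan (2b) val=3 bits=0x3 at bit 2: 0x4c
seq (1b) val=1 bits=0x1 at bit 1: 0x4e
kind (1b) val=1 bits=0x1 at bit 0: 0x4f
word = 0x4f → big-endian bytes:
  [0]=0x4f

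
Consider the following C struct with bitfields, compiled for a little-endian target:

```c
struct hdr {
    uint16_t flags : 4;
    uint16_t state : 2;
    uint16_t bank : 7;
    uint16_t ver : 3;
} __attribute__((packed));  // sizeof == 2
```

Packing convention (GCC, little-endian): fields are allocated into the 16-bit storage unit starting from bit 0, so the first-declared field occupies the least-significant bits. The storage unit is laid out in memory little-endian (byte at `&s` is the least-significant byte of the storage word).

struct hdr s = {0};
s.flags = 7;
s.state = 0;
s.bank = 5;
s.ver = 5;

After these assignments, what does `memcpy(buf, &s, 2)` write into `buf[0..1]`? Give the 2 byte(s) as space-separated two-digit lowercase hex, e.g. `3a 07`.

47 a1

flags (4b) val=7 bits=0x7 at bit 0: 0x0007
state (2b) val=0 bits=0x0 at bit 4: 0x0007
bank (7b) val=5 bits=0x5 at bit 6: 0x0147
ver (3b) val=5 bits=0x5 at bit 13: 0xa147
word = 0xa147 → little-endian bytes:
  [0]=0x47  [1]=0xa1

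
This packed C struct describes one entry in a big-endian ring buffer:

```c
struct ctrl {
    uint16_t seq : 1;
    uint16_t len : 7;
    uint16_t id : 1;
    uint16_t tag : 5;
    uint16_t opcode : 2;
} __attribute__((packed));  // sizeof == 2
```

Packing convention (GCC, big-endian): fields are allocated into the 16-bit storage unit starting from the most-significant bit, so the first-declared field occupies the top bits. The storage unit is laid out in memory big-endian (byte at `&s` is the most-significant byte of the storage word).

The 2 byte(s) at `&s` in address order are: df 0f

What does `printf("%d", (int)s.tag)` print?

[0]=0xdf [1]=0x0f (big-endian) → word 0xdf0f
seq [15+:1] = (word>>15) & 0x1 = 1
len [8+:7] = (word>>8) & 0x7f = 95
id [7+:1] = (word>>7) & 0x1 = 0
tag [2+:5] = (word>>2) & 0x1f = 3  ←
opcode [0+:2] = (word>>0) & 0x3 = 3

3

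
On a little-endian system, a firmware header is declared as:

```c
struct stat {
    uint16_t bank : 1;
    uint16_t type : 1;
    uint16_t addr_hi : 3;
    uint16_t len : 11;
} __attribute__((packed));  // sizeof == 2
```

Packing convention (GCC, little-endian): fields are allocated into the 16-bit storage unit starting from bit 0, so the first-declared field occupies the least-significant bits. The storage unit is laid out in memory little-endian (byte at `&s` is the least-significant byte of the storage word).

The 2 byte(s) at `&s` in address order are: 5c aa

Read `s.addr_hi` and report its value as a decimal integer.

[0]=0x5c [1]=0xaa (little-endian) → word 0xaa5c
bank [0+:1] = (word>>0) & 0x1 = 0
type [1+:1] = (word>>1) & 0x1 = 0
addr_hi [2+:3] = (word>>2) & 0x7 = 7  ←
len [5+:11] = (word>>5) & 0x7ff = 1362

7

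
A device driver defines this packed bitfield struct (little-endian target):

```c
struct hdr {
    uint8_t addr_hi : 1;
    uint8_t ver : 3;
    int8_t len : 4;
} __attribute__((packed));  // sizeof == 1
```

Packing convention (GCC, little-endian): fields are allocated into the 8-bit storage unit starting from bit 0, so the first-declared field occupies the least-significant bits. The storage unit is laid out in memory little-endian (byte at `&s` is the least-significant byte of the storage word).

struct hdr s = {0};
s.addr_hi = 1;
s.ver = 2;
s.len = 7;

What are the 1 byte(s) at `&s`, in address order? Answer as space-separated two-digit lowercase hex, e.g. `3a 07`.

addr_hi (1b) val=1 bits=0x1 at bit 0: 0x01
ver (3b) val=2 bits=0x2 at bit 1: 0x05
len (4b) val=7 bits=0x7 at bit 4: 0x75
word = 0x75 → little-endian bytes:
  [0]=0x75

75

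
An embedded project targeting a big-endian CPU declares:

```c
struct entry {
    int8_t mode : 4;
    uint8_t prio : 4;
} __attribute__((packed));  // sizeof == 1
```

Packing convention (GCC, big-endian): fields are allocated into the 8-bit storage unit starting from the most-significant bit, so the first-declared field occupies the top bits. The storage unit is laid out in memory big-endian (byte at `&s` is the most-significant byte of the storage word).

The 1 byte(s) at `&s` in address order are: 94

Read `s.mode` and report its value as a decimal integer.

[0]=0x94 (big-endian) → word 0x94
mode [4+:4] = (word>>4) & 0xf = 9  ←
prio [0+:4] = (word>>0) & 0xf = 4
mode signed 4b, MSB=1: 9 - 16 = -7

-7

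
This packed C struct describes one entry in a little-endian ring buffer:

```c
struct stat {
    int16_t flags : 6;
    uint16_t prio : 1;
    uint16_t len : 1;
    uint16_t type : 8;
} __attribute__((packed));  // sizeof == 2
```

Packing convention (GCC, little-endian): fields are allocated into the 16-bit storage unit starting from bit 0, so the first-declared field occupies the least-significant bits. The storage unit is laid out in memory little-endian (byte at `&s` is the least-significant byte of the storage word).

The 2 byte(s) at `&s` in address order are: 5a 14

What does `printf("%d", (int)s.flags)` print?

26

[0]=0x5a [1]=0x14 (little-endian) → word 0x145a
flags [0+:6] = (word>>0) & 0x3f = 26  ←
prio [6+:1] = (word>>6) & 0x1 = 1
len [7+:1] = (word>>7) & 0x1 = 0
type [8+:8] = (word>>8) & 0xff = 20
flags signed 6b, MSB=0: value = 26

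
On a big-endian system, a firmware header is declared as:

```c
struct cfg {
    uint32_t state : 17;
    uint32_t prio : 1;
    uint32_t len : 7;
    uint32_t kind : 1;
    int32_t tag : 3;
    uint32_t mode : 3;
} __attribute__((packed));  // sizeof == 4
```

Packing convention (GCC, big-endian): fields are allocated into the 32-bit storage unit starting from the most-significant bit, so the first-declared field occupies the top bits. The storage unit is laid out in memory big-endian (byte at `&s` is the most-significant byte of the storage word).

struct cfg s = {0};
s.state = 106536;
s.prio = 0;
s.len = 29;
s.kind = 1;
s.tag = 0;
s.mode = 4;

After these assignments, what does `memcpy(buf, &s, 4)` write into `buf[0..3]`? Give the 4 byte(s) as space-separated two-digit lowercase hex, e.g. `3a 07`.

d0 14 0e c4

[15+:17] state=106536 & 0x1ffff = 0x1a028; word=0xd0140000
[14+:1] prio=0 & 0x1 = 0x0; word=0xd0140000
[7+:7] len=29 & 0x7f = 0x1d; word=0xd0140e80
[6+:1] kind=1 & 0x1 = 0x1; word=0xd0140ec0
[3+:3] tag=0 & 0x7 = 0x0; word=0xd0140ec0
[0+:3] mode=4 & 0x7 = 0x4; word=0xd0140ec4
word = 0xd0140ec4 → big-endian bytes:
  [0]=0xd0  [1]=0x14  [2]=0x0e  [3]=0xc4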